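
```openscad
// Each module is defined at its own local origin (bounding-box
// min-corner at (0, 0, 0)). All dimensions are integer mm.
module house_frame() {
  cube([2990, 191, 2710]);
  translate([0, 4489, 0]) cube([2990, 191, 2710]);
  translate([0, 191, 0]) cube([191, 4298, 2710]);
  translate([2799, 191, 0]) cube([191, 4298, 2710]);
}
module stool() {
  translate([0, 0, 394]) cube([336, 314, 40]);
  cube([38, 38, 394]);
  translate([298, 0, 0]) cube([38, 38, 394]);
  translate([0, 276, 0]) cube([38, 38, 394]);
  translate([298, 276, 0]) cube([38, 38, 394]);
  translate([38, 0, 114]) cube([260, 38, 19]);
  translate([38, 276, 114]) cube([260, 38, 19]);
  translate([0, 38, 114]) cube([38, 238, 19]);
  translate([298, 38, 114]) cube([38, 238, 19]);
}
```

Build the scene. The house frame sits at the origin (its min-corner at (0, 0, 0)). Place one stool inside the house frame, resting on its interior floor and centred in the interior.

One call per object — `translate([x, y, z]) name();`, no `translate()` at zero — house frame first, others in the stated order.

house_frame();
translate([1327, 2183, 0]) stool();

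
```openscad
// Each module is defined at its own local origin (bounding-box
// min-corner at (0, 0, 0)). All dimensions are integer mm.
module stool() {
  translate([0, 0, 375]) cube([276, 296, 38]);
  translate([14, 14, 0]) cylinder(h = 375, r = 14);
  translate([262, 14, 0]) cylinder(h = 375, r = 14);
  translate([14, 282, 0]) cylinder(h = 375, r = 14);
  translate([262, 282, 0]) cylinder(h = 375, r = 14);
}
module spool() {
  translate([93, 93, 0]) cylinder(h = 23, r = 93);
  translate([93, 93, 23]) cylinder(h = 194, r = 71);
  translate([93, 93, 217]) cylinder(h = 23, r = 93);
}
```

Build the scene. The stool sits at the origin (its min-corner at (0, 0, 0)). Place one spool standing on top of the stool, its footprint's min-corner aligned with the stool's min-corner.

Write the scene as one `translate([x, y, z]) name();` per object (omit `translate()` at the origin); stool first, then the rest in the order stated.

stool();
translate([0, 0, 413]) spool();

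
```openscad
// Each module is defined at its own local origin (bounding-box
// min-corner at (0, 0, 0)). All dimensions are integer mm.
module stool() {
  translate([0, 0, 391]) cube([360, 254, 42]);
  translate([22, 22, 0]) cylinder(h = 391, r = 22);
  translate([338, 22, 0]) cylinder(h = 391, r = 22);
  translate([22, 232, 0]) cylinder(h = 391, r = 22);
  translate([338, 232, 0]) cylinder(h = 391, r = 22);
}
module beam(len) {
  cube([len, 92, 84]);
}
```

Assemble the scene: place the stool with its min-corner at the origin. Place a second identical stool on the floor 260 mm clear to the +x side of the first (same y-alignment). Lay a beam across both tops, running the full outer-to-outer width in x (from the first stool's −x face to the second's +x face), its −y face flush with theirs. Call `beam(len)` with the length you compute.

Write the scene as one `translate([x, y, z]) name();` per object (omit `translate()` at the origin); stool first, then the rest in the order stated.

stool();
translate([620, 0, 0]) stool();
translate([0, 0, 433]) beam(980);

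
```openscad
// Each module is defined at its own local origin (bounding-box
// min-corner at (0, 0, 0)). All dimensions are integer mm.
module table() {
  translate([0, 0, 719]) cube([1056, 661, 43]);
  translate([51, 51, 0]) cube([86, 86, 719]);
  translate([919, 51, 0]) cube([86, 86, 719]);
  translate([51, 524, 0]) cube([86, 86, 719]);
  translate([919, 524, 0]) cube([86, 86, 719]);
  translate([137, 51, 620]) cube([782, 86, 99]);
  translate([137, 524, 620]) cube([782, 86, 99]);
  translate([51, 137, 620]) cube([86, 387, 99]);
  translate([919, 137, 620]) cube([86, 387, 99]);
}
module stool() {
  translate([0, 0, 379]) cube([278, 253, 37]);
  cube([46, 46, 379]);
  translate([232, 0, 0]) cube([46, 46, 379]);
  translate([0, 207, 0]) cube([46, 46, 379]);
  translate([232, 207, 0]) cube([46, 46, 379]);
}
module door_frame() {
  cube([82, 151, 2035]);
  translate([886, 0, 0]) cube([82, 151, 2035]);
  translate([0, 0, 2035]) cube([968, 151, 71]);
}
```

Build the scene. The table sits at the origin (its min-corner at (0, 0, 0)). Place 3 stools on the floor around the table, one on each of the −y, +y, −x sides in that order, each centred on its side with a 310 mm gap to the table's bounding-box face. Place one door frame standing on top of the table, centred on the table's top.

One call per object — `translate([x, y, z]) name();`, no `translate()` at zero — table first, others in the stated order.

table();
translate([389, -563, 0]) stool();
translate([389, 971, 0]) stool();
translate([-588, 204, 0]) stool();
translate([44, 255, 762]) door_frame();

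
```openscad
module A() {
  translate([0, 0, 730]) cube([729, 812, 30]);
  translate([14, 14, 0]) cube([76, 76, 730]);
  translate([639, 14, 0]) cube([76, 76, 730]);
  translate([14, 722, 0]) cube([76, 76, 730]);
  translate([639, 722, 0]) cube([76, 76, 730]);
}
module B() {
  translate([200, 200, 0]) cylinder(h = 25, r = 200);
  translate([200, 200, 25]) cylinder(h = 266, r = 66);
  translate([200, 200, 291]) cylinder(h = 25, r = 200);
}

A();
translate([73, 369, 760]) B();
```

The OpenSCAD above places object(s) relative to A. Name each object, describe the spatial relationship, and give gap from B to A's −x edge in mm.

The spool's min-x is at 73; the table's min-x is 0; gap = 73 mm.

A is a table. B is a spool. The spool is on top of the table. The gap from the spool to the table's −x edge is 73 mm.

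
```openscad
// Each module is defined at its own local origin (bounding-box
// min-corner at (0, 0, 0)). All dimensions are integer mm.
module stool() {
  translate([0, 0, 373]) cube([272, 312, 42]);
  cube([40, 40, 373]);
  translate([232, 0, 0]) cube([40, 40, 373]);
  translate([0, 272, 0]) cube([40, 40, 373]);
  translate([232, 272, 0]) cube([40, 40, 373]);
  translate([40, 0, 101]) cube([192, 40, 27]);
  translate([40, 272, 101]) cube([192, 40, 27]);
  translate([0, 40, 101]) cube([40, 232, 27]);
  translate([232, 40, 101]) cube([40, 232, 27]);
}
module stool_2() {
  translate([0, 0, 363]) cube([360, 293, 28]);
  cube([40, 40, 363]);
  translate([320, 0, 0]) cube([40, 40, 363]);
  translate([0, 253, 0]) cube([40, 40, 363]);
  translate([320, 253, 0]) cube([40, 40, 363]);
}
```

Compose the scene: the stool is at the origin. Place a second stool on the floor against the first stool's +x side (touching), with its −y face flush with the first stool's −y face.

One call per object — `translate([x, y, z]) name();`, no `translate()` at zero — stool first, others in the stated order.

stool();
translate([272, 0, 0]) stool_2();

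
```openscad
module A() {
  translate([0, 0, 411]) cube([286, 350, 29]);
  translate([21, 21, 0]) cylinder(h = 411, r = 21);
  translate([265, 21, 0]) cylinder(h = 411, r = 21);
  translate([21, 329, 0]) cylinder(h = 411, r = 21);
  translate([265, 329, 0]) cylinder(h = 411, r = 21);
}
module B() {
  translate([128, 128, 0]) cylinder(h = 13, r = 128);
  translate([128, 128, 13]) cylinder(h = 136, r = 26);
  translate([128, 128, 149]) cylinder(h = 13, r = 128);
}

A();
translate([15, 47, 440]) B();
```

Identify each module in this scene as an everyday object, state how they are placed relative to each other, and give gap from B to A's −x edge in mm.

A is a stool. B is a spool. The spool is on top of the stool, centred. The gap from the spool to the stool's −x edge is 15 mm.

The spool's min-x is at 15; the stool's min-x is 0; gap = 15 mm.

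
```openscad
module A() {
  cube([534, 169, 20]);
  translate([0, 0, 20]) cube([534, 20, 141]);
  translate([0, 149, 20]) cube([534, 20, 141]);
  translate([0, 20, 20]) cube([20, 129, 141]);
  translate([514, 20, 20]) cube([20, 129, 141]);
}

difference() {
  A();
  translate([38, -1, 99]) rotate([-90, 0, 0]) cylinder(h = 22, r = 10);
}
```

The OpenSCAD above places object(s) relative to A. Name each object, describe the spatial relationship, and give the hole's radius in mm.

A is an open box. The open box has a circular hole through its front wall. The hole's radius is 10 mm.

The subtracted cylinder has r = 10 mm.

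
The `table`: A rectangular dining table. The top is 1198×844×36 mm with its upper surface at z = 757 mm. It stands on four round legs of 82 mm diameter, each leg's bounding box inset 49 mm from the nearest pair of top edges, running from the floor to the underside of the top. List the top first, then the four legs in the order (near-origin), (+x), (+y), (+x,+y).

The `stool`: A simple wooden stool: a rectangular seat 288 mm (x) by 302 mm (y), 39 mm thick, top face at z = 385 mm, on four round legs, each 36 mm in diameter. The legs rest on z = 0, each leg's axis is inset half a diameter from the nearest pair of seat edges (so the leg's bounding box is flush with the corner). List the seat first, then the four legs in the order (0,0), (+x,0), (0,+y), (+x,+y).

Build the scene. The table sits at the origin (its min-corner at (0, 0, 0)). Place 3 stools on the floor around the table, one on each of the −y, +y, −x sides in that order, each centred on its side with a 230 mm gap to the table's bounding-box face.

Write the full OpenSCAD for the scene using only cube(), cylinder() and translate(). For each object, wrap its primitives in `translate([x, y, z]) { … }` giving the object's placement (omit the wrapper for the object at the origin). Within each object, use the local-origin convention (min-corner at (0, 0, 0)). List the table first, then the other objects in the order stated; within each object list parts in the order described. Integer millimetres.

translate([0, 0, 721]) cube([1198, 844, 36]);
translate([90, 90, 0]) cylinder(h = 721, r = 41);
translate([1108, 90, 0]) cylinder(h = 721, r = 41);
translate([90, 754, 0]) cylinder(h = 721, r = 41);
translate([1108, 754, 0]) cylinder(h = 721, r = 41);
translate([455, -532, 0]) {
  translate([0, 0, 346]) cube([288, 302, 39]);
  translate([18, 18, 0]) cylinder(h = 346, r = 18);
  translate([270, 18, 0]) cylinder(h = 346, r = 18);
  translate([18, 284, 0]) cylinder(h = 346, r = 18);
  translate([270, 284, 0]) cylinder(h = 346, r = 18);
}
translate([455, 1074, 0]) {
  translate([0, 0, 346]) cube([288, 302, 39]);
  translate([18, 18, 0]) cylinder(h = 346, r = 18);
  translate([270, 18, 0]) cylinder(h = 346, r = 18);
  translate([18, 284, 0]) cylinder(h = 346, r = 18);
  translate([270, 284, 0]) cylinder(h = 346, r = 18);
}
translate([-518, 271, 0]) {
  translate([0, 0, 346]) cube([288, 302, 39]);
  translate([18, 18, 0]) cylinder(h = 346, r = 18);
  translate([270, 18, 0]) cylinder(h = 346, r = 18);
  translate([18, 284, 0]) cylinder(h = 346, r = 18);
  translate([270, 284, 0]) cylinder(h = 346, r = 18);
}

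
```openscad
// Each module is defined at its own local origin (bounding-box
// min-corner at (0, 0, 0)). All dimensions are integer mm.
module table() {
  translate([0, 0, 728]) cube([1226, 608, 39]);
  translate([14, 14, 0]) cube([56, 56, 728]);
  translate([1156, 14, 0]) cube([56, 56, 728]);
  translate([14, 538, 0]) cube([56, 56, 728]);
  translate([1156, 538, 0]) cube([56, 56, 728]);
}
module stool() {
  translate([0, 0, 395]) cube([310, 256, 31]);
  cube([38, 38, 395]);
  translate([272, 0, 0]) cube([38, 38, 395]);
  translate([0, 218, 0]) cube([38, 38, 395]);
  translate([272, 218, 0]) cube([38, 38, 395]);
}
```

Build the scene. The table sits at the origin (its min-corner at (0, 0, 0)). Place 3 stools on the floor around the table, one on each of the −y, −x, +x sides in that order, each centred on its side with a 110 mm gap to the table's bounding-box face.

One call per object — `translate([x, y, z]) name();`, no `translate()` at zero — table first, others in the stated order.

table();
translate([458, -366, 0]) stool();
translate([-420, 176, 0]) stool();
translate([1336, 176, 0]) stool();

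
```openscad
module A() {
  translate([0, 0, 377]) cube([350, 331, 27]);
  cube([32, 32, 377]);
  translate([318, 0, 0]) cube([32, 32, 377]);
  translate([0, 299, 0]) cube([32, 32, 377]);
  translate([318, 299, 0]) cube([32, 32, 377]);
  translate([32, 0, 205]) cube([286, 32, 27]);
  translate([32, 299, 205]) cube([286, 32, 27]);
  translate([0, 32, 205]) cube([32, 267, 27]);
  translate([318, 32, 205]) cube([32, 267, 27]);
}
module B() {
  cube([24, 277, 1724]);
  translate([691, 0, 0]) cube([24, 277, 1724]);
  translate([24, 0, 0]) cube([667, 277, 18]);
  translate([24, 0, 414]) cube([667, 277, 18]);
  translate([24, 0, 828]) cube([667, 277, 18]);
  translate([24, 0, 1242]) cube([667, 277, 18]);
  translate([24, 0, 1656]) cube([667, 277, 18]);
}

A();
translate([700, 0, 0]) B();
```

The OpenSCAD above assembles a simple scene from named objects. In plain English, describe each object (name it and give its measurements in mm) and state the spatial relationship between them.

A is a four-legged stool. The seat is a 350×331×27 mm slab whose top surface is at z = 404 mm; four square legs, each 32×32 mm in cross-section, run from the floor (z = 0) to the underside of the seat, each flush with a corner of the seat. Four stretchers, 32 mm wide and 27 mm tall, connect adjacent legs with their undersides at z = 205 mm, each running between the inner faces of the legs it joins and aligned with the legs' outer faces on the other axis.

B is a bookshelf 715 mm wide overall, 277 mm deep and 1724 mm tall. The two sides are 24 mm thick vertical panels. 5 horizontal shelves of 18 mm thickness span between the inner faces of the sides; the lowest shelf sits on the floor and shelves are stacked with a clear vertical gap of 396 mm between each pair.

The bookshelf is on the floor beside the stool on its +x side.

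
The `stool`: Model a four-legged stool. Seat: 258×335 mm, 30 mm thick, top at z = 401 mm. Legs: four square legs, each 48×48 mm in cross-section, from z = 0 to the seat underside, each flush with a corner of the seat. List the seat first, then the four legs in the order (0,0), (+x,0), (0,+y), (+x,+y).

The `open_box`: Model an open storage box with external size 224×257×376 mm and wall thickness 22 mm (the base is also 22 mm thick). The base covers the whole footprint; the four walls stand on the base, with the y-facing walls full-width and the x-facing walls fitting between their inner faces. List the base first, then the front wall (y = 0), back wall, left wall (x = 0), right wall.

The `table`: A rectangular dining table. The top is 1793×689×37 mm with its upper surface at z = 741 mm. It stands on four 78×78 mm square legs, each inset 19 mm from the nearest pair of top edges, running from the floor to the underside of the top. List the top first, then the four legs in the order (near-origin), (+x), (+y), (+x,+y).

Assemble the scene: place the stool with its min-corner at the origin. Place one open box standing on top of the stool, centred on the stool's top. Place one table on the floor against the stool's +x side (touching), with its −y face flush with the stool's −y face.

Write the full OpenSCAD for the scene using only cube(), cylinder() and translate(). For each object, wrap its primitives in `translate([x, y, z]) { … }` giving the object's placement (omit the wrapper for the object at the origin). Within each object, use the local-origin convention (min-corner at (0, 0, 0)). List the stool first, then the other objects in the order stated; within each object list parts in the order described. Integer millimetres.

translate([0, 0, 371]) cube([258, 335, 30]);
cube([48, 48, 371]);
translate([210, 0, 0]) cube([48, 48, 371]);
translate([0, 287, 0]) cube([48, 48, 371]);
translate([210, 287, 0]) cube([48, 48, 371]);
translate([17, 39, 401]) {
  cube([224, 257, 22]);
  translate([0, 0, 22]) cube([224, 22, 354]);
  translate([0, 235, 22]) cube([224, 22, 354]);
  translate([0, 22, 22]) cube([22, 213, 354]);
  translate([202, 22, 22]) cube([22, 213, 354]);
}
translate([258, 0, 0]) {
  translate([0, 0, 704]) cube([1793, 689, 37]);
  translate([19, 19, 0]) cube([78, 78, 704]);
  translate([1696, 19, 0]) cube([78, 78, 704]);
  translate([19, 592, 0]) cube([78, 78, 704]);
  translate([1696, 592, 0]) cube([78, 78, 704]);
}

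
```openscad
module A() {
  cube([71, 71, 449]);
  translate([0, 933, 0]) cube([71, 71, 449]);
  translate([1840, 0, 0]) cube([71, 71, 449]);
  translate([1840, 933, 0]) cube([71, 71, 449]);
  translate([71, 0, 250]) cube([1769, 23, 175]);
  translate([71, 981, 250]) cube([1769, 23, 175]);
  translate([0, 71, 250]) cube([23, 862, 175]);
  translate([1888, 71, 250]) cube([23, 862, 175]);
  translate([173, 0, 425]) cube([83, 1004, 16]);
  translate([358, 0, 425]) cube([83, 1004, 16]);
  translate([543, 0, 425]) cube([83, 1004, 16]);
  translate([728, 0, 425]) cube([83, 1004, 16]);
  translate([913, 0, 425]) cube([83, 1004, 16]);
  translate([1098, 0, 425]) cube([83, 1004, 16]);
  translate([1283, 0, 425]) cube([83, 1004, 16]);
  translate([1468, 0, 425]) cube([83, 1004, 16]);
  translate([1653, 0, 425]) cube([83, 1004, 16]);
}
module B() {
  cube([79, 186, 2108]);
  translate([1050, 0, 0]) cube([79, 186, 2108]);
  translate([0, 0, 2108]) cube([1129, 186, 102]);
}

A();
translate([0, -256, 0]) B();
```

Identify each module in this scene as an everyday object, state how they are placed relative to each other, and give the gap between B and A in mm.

The door frame's nearest face is 70 mm from the bed frame's −y face.

A is a bed frame. B is a door frame. The door frame is on the floor beside the bed frame on its −y side. The gap between the door frame and the bed frame is 70 mm.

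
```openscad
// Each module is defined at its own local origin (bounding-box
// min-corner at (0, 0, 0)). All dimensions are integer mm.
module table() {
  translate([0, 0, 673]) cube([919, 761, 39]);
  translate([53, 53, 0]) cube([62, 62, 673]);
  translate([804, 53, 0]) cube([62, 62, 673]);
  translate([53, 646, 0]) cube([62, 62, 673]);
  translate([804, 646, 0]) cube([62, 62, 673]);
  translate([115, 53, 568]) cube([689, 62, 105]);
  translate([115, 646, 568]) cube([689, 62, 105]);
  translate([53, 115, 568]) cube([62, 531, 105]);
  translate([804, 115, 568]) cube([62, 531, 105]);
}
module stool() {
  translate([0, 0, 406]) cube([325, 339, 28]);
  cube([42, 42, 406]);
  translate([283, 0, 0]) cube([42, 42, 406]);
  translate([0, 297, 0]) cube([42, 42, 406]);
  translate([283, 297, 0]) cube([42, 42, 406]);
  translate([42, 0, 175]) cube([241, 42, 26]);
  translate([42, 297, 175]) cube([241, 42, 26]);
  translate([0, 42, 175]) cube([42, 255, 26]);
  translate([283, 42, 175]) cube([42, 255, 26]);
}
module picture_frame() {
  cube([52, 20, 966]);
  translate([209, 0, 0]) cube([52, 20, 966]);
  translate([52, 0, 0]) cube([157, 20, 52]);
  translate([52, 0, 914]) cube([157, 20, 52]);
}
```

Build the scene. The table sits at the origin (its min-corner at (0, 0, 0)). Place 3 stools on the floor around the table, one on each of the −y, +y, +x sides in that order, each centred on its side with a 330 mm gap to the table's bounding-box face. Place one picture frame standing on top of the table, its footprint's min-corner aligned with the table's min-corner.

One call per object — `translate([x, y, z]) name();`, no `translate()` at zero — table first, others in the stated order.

table();
translate([297, -669, 0]) stool();
translate([297, 1091, 0]) stool();
translate([1249, 211, 0]) stool();
translate([0, 0, 712]) picture_frame();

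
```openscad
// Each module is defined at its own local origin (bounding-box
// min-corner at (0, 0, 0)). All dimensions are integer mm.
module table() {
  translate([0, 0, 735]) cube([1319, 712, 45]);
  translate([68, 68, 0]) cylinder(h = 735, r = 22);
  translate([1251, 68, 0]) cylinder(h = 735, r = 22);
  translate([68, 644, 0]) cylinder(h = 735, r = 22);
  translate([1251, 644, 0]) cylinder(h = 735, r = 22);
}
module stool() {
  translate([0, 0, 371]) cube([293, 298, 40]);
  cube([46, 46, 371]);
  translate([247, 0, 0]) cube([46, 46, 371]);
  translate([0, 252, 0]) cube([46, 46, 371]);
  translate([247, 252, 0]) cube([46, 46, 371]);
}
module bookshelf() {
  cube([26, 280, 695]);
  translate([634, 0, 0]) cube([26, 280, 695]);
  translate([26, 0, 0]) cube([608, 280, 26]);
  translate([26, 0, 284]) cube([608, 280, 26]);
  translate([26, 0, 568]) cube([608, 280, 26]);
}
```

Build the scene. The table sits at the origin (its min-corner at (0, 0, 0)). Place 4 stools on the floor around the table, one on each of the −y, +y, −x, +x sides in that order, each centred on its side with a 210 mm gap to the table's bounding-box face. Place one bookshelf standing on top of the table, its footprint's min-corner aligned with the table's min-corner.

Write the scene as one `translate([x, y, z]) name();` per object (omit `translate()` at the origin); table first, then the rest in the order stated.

table();
translate([513, -508, 0]) stool();
translate([513, 922, 0]) stool();
translate([-503, 207, 0]) stool();
translate([1529, 207, 0]) stool();
translate([0, 0, 780]) bookshelf();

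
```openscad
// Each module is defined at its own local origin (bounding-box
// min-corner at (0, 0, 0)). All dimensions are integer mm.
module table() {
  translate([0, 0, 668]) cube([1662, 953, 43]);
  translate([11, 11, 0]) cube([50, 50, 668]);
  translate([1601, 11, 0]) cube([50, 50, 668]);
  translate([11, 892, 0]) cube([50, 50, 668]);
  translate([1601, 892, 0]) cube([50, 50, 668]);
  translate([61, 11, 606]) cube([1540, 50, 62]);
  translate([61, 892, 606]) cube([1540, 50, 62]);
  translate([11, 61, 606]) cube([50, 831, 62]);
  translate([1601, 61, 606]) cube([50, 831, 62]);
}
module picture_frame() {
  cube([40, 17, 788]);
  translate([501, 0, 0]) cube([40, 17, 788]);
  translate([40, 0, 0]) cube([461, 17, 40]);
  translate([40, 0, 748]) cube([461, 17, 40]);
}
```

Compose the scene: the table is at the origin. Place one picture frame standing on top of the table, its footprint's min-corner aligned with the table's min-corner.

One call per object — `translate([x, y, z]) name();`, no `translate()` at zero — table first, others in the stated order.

table();
translate([0, 0, 711]) picture_frame();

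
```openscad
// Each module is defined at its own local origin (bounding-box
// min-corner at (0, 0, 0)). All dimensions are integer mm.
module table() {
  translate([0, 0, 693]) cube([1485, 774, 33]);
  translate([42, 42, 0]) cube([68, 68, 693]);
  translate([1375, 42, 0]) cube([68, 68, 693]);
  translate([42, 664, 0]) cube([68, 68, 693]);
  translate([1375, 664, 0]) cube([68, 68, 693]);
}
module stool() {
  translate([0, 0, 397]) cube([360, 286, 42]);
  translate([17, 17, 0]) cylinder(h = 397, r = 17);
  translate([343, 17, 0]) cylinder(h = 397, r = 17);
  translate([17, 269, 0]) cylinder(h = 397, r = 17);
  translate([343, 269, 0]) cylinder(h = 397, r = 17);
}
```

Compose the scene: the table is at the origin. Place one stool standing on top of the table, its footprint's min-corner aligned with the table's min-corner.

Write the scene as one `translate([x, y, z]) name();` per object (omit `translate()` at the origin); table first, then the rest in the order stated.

table();
translate([0, 0, 726]) stool();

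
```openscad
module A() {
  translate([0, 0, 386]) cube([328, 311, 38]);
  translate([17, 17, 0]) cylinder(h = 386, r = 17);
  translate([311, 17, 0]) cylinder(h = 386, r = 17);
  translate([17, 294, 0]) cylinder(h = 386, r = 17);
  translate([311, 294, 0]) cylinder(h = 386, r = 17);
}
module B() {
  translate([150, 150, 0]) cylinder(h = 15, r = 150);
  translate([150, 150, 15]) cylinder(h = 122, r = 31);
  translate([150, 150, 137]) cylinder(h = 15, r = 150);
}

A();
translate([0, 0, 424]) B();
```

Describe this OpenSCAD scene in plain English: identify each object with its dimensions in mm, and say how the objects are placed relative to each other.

A is a four-legged stool. The seat is a 328×311×38 mm slab whose top surface is at z = 424 mm; four round legs, each 34 mm in diameter, run from the floor (z = 0) to the underside of the seat, each leg's axis is inset half a diameter from the nearest pair of seat edges (so the leg's bounding box is flush with the corner).

B is a spool: two coaxial disc flanges of radius 150 mm and thickness 15 mm, joined by a core cylinder of radius 31 mm and height 122 mm. The lower flange rests on z = 0 and the three cylinders share a vertical axis.

The spool is on top of the stool.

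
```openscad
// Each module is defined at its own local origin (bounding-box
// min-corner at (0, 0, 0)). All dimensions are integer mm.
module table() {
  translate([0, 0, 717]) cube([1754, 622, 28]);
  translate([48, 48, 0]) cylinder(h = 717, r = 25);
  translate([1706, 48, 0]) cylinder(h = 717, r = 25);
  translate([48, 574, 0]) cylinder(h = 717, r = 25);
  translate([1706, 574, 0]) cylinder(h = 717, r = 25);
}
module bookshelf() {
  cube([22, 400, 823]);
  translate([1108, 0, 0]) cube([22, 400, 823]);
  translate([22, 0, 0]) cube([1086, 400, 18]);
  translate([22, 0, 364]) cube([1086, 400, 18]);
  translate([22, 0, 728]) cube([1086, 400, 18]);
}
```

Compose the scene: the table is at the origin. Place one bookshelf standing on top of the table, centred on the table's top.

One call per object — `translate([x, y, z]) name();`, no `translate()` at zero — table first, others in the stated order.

table();
translate([312, 111, 745]) bookshelf();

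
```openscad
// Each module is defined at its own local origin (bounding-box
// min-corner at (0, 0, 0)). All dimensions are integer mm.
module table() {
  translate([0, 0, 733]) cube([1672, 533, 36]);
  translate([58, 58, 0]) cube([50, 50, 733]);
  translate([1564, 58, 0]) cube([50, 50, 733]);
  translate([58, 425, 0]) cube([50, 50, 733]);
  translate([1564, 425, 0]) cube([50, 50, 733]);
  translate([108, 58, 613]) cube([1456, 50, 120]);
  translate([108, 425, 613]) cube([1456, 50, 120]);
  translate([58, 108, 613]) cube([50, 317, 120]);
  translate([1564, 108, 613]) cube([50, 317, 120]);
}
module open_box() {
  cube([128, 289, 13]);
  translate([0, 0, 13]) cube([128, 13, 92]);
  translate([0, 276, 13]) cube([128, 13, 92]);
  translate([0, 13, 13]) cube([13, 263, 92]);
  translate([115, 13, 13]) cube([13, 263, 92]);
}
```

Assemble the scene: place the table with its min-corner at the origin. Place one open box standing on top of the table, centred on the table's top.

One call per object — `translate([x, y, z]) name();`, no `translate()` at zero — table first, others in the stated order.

table();
translate([772, 122, 769]) open_box();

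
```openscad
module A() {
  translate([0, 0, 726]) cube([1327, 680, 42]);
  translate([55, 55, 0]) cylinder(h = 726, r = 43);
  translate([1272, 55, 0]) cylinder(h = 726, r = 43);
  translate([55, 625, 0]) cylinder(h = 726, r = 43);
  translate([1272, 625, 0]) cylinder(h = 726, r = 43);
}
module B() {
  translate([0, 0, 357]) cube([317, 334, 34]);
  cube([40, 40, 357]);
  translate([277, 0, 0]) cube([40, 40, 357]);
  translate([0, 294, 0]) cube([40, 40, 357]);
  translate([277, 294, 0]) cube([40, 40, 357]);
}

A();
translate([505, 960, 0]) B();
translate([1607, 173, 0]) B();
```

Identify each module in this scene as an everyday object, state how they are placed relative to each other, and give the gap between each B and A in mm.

A is a table. B is a stool. Two stools sit around the table at the +y, +x sides. The gap between each stool and the table is 280 mm.

Each stool's nearest face is 280 mm from the table's bounding box.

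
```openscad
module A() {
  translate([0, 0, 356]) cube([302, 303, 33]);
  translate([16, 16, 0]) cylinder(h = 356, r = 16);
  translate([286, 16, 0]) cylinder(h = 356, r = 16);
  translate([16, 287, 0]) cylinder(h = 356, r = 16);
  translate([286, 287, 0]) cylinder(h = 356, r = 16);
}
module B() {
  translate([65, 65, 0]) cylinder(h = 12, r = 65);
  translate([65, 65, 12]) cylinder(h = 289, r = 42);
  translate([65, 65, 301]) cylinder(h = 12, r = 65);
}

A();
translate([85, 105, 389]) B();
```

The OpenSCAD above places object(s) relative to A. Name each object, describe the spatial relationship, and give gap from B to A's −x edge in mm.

A is a stool. B is a spool. The spool is on top of the stool. The gap from the spool to the stool's −x edge is 85 mm.

The spool's min-x is at 85; the stool's min-x is 0; gap = 85 mm.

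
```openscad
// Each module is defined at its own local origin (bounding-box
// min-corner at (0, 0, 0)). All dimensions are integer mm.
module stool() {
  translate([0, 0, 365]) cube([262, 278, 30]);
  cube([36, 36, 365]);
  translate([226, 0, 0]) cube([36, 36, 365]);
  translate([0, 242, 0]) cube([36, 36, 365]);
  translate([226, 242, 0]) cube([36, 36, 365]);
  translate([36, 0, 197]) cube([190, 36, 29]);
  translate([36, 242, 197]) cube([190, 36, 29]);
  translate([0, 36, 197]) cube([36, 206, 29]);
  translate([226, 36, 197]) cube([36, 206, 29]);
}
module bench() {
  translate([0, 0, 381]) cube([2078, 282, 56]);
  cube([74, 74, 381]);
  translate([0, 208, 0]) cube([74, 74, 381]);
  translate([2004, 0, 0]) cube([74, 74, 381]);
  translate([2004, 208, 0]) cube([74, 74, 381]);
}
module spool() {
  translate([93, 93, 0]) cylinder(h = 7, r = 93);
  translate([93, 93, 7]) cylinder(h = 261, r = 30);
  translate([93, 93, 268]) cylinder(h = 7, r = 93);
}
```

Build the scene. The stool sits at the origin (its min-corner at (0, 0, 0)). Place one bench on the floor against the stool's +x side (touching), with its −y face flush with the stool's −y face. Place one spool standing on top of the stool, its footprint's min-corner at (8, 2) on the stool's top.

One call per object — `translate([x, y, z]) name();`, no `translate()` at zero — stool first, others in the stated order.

stool();
translate([262, 0, 0]) bench();
translate([8, 2, 395]) spool();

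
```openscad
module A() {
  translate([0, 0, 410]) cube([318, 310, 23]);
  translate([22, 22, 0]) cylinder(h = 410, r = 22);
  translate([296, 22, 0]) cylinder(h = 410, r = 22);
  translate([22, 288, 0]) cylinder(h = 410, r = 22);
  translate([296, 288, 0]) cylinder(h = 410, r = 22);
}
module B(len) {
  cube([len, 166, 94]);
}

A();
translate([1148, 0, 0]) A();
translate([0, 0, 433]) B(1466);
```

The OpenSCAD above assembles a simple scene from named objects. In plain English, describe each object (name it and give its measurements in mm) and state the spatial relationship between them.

A is a four-legged stool. The seat is 318×310 mm, 23 mm thick, top at z = 433 mm. It stands on four round legs, each 44 mm in diameter, from z = 0 to the seat underside, each leg's axis is inset half a diameter from the nearest pair of seat edges (so the leg's bounding box is flush with the corner).

B is a rectangular beam 1466 mm long (x), 166 mm deep (y), 94 mm thick (z).

The beam spans the tops of two stools placed 830 mm apart, resting at z = 433 mm.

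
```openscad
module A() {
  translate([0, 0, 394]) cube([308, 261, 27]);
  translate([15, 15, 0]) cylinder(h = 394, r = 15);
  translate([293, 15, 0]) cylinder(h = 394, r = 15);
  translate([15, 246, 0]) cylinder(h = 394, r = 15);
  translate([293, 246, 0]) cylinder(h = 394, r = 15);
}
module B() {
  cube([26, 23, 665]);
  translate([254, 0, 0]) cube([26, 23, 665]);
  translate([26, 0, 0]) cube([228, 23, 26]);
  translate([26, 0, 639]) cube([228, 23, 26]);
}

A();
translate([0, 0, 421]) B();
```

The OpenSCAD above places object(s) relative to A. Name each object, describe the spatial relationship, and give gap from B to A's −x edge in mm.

The picture frame's min-x is at 0; the stool's min-x is 0; gap = 0 mm.

A is a stool. B is a picture frame. The picture frame is on top of the stool. The gap from the picture frame to the stool's −x edge is 0 mm.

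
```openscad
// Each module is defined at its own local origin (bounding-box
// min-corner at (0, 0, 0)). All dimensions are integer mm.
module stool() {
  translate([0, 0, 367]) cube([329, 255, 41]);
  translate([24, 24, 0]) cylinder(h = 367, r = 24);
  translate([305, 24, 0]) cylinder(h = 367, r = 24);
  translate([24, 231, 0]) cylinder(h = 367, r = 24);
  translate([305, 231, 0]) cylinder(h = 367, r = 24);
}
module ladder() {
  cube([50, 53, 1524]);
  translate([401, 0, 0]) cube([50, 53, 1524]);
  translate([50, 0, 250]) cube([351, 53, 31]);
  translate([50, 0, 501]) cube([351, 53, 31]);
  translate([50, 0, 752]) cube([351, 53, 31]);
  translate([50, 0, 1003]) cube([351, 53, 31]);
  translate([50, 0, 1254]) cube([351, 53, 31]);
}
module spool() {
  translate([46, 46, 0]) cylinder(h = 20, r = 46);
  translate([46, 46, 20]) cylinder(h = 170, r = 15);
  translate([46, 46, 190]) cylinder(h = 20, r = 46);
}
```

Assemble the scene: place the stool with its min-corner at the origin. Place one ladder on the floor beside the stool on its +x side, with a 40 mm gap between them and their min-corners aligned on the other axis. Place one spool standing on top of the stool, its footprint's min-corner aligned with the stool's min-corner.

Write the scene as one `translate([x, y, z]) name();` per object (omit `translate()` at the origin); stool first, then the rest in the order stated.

stool();
translate([369, 0, 0]) ladder();
translate([0, 0, 408]) spool();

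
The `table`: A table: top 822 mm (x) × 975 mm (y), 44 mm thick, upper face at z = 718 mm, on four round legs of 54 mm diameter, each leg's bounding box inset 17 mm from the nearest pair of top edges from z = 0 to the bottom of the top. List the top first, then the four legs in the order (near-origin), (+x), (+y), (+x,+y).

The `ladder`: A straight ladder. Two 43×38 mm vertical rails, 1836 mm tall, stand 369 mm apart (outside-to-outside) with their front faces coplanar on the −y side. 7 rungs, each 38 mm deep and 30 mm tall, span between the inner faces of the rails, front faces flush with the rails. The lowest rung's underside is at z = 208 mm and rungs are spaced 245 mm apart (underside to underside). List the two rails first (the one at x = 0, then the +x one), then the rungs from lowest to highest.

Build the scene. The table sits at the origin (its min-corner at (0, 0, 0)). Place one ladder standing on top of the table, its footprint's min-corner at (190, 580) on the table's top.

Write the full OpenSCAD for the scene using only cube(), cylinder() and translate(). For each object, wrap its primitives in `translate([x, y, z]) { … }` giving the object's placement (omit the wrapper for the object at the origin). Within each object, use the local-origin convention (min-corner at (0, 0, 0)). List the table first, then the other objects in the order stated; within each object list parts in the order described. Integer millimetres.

translate([0, 0, 674]) cube([822, 975, 44]);
translate([44, 44, 0]) cylinder(h = 674, r = 27);
translate([778, 44, 0]) cylinder(h = 674, r = 27);
translate([44, 931, 0]) cylinder(h = 674, r = 27);
translate([778, 931, 0]) cylinder(h = 674, r = 27);
translate([190, 580, 718]) {
  cube([43, 38, 1836]);
  translate([326, 0, 0]) cube([43, 38, 1836]);
  translate([43, 0, 208]) cube([283, 38, 30]);
  translate([43, 0, 453]) cube([283, 38, 30]);
  translate([43, 0, 698]) cube([283, 38, 30]);
  translate([43, 0, 943]) cube([283, 38, 30]);
  translate([43, 0, 1188]) cube([283, 38, 30]);
  translate([43, 0, 1433]) cube([283, 38, 30]);
  translate([43, 0, 1678]) cube([283, 38, 30]);
}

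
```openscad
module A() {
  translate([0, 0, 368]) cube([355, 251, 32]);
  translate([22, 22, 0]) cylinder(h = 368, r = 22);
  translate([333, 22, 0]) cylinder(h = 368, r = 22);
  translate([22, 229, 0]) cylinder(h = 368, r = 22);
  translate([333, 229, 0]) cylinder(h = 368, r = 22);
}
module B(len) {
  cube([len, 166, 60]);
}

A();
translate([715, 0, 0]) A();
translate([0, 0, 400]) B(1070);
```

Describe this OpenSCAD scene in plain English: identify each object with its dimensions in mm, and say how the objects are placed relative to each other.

A is a four-legged stool. The seat is a 355×251×32 mm slab whose top surface is at z = 400 mm; four round legs, each 44 mm in diameter, run from the floor (z = 0) to the underside of the seat, each leg's axis is inset half a diameter from the nearest pair of seat edges (so the leg's bounding box is flush with the corner).

B is a rectangular beam 1070 mm long (x), 166 mm deep (y), 60 mm thick (z).

The beam spans the tops of two stools placed 360 mm apart, resting at z = 400 mm.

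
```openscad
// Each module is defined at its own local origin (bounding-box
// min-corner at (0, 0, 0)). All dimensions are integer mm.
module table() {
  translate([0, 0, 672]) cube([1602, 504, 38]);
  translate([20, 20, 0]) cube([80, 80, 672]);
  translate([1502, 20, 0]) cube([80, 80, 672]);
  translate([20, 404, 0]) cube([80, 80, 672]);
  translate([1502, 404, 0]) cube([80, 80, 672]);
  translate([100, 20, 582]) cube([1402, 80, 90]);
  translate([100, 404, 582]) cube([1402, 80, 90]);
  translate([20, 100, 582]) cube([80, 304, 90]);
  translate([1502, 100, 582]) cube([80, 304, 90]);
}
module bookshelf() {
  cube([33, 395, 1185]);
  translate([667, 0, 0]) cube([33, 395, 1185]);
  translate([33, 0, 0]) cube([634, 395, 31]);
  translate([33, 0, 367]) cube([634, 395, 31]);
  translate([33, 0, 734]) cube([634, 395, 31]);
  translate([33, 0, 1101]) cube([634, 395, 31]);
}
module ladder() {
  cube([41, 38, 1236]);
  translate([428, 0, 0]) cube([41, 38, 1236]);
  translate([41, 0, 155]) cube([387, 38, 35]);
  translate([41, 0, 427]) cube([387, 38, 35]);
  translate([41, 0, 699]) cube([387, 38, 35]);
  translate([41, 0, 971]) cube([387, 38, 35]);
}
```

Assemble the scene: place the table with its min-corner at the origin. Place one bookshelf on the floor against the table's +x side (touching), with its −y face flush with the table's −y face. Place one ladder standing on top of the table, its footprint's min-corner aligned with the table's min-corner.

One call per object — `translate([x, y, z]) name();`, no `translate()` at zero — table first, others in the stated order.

table();
translate([1602, 0, 0]) bookshelf();
translate([0, 0, 710]) ladder();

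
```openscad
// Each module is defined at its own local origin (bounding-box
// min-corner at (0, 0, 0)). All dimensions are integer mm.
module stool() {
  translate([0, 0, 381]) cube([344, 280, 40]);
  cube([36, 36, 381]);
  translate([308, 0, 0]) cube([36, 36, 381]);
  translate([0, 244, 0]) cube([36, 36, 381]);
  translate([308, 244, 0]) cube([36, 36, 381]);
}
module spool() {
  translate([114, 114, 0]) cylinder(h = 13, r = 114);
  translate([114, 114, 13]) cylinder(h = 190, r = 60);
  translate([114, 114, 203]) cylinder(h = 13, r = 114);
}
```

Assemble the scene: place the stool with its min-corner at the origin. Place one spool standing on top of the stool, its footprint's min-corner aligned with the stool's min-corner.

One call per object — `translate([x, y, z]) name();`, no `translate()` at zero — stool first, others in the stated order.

stool();
translate([0, 0, 421]) spool();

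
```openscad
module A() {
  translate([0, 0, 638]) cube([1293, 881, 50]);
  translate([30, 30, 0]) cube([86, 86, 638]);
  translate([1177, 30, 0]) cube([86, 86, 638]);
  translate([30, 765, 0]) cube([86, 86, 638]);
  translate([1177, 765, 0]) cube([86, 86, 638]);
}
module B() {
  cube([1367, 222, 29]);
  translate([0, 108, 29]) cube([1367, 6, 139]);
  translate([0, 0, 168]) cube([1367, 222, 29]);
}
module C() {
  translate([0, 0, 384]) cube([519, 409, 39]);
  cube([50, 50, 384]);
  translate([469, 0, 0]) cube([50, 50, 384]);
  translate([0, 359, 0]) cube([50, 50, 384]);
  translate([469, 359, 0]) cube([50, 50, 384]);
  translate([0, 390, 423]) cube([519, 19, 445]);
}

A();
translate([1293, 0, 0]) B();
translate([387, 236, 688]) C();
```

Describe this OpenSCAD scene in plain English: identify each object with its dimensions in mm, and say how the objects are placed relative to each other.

A is a table with a 1293×881 mm rectangular top, 50 mm thick, top surface at z = 688 mm, supported by four 86×86 mm square legs, each inset 30 mm from the nearest pair of top edges, running from the floor.

B is an I-beam lying along x, 1367 mm long. Overall section height 197 mm. Two flanges 222 mm wide (y) and 29 mm thick, one on the floor and one at the top; a web 6 mm thick runs between them, centred on the flange width.

C is a chair. The seat is a 519×409×39 mm slab with its top at z = 423 mm, on four 50×50 mm corner legs (flush with the seat edges, standing on z = 0). A flat backrest 19 mm thick, 445 mm tall, spans the full seat width and rises from the seat top along its +y edge, rear face flush with the rear of the seat.

The I-beam is against the table's +x side, with their −y faces flush. The chair is on top of the table, centred.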